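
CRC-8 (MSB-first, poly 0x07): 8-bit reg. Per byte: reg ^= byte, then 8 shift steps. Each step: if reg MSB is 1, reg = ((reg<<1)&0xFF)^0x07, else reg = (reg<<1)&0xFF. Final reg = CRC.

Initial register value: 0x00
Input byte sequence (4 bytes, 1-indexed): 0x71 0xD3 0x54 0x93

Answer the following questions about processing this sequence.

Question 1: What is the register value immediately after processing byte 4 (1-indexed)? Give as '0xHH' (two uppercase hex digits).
Answer: 0x1E

Derivation:
After byte 1 (0x71): reg=0x50
After byte 2 (0xD3): reg=0x80
After byte 3 (0x54): reg=0x22
After byte 4 (0x93): reg=0x1E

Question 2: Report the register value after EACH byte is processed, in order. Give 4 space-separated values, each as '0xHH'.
0x50 0x80 0x22 0x1E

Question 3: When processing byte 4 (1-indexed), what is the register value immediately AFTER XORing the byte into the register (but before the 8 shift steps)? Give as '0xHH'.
Answer: 0xB1

Derivation:
Register before byte 4: 0x22
Byte 4: 0x93
0x22 XOR 0x93 = 0xB1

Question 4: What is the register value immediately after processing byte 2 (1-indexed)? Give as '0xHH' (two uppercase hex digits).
After byte 1 (0x71): reg=0x50
After byte 2 (0xD3): reg=0x80

Answer: 0x80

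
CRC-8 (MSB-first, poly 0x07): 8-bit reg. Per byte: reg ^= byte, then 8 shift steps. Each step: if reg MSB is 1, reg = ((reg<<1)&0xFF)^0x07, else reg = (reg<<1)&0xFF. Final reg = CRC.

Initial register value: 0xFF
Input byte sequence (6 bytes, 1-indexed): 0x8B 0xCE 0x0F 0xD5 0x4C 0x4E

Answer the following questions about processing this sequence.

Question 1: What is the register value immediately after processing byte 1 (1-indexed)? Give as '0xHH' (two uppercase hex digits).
After byte 1 (0x8B): reg=0x4B

Answer: 0x4B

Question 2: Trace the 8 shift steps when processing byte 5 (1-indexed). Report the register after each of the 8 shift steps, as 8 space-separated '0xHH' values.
Answer: 0xC2 0x83 0x01 0x02 0x04 0x08 0x10 0x20

Derivation:
After byte 1 (0x8B): reg=0x4B
After byte 2 (0xCE): reg=0x92
After byte 3 (0x0F): reg=0xDA
After byte 4 (0xD5): reg=0x2D
Register before byte 5: 0x2D
After XOR with byte 0x4C: 0x61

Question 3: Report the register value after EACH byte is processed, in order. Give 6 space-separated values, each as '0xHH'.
0x4B 0x92 0xDA 0x2D 0x20 0x0D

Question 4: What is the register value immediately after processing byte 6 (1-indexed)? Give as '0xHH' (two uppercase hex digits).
After byte 1 (0x8B): reg=0x4B
After byte 2 (0xCE): reg=0x92
After byte 3 (0x0F): reg=0xDA
After byte 4 (0xD5): reg=0x2D
After byte 5 (0x4C): reg=0x20
After byte 6 (0x4E): reg=0x0D

Answer: 0x0D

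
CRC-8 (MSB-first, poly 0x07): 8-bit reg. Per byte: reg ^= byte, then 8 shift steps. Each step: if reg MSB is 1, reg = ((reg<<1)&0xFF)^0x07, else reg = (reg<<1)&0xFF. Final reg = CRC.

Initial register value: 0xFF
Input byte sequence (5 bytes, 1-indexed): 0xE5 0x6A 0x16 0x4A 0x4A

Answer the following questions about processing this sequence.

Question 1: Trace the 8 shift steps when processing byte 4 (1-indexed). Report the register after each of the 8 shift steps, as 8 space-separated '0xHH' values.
After byte 1 (0xE5): reg=0x46
After byte 2 (0x6A): reg=0xC4
After byte 3 (0x16): reg=0x30
Register before byte 4: 0x30
After XOR with byte 0x4A: 0x7A

Answer: 0xF4 0xEF 0xD9 0xB5 0x6D 0xDA 0xB3 0x61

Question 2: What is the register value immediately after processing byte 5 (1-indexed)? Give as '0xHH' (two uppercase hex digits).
After byte 1 (0xE5): reg=0x46
After byte 2 (0x6A): reg=0xC4
After byte 3 (0x16): reg=0x30
After byte 4 (0x4A): reg=0x61
After byte 5 (0x4A): reg=0xD1

Answer: 0xD1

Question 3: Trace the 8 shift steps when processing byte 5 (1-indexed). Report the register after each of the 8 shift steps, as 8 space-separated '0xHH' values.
After byte 1 (0xE5): reg=0x46
After byte 2 (0x6A): reg=0xC4
After byte 3 (0x16): reg=0x30
After byte 4 (0x4A): reg=0x61
Register before byte 5: 0x61
After XOR with byte 0x4A: 0x2B

Answer: 0x56 0xAC 0x5F 0xBE 0x7B 0xF6 0xEB 0xD1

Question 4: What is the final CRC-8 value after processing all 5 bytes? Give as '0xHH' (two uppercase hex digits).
Answer: 0xD1

Derivation:
After byte 1 (0xE5): reg=0x46
After byte 2 (0x6A): reg=0xC4
After byte 3 (0x16): reg=0x30
After byte 4 (0x4A): reg=0x61
After byte 5 (0x4A): reg=0xD1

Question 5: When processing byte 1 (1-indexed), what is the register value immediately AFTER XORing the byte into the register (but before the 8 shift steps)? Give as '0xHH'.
Register before byte 1: 0xFF
Byte 1: 0xE5
0xFF XOR 0xE5 = 0x1A

Answer: 0x1A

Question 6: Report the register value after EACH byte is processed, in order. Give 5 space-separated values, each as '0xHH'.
0x46 0xC4 0x30 0x61 0xD1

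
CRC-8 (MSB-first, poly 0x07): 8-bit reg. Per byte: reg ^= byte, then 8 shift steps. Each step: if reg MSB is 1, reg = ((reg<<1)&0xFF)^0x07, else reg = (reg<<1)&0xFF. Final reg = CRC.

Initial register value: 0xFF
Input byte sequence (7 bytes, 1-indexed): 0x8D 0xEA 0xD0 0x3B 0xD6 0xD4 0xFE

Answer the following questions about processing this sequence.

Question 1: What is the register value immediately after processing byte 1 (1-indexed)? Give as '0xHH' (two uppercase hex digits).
Answer: 0x59

Derivation:
After byte 1 (0x8D): reg=0x59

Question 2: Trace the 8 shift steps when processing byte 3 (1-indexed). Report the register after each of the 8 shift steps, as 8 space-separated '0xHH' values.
After byte 1 (0x8D): reg=0x59
After byte 2 (0xEA): reg=0x10
Register before byte 3: 0x10
After XOR with byte 0xD0: 0xC0

Answer: 0x87 0x09 0x12 0x24 0x48 0x90 0x27 0x4E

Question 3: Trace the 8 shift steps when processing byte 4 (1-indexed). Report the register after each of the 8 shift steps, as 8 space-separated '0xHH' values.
Answer: 0xEA 0xD3 0xA1 0x45 0x8A 0x13 0x26 0x4C

Derivation:
After byte 1 (0x8D): reg=0x59
After byte 2 (0xEA): reg=0x10
After byte 3 (0xD0): reg=0x4E
Register before byte 4: 0x4E
After XOR with byte 0x3B: 0x75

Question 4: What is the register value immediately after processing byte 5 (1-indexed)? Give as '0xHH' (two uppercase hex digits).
Answer: 0xCF

Derivation:
After byte 1 (0x8D): reg=0x59
After byte 2 (0xEA): reg=0x10
After byte 3 (0xD0): reg=0x4E
After byte 4 (0x3B): reg=0x4C
After byte 5 (0xD6): reg=0xCF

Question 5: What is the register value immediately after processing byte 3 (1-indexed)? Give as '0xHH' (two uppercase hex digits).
After byte 1 (0x8D): reg=0x59
After byte 2 (0xEA): reg=0x10
After byte 3 (0xD0): reg=0x4E

Answer: 0x4E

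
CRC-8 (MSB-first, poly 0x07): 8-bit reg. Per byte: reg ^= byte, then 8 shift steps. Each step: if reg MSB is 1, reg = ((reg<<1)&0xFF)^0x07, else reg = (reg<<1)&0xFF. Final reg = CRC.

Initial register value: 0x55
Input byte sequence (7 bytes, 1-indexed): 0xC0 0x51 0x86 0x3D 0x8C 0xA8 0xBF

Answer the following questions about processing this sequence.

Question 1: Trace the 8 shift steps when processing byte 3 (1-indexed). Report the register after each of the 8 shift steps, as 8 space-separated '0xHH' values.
Answer: 0x2B 0x56 0xAC 0x5F 0xBE 0x7B 0xF6 0xEB

Derivation:
After byte 1 (0xC0): reg=0xE2
After byte 2 (0x51): reg=0x10
Register before byte 3: 0x10
After XOR with byte 0x86: 0x96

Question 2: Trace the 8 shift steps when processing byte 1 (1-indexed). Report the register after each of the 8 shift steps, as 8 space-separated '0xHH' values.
Answer: 0x2D 0x5A 0xB4 0x6F 0xDE 0xBB 0x71 0xE2

Derivation:
Register before byte 1: 0x55
After XOR with byte 0xC0: 0x95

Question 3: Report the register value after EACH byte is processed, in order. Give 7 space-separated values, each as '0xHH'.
0xE2 0x10 0xEB 0x2C 0x69 0x49 0xCC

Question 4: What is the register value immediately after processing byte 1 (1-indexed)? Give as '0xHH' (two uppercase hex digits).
Answer: 0xE2

Derivation:
After byte 1 (0xC0): reg=0xE2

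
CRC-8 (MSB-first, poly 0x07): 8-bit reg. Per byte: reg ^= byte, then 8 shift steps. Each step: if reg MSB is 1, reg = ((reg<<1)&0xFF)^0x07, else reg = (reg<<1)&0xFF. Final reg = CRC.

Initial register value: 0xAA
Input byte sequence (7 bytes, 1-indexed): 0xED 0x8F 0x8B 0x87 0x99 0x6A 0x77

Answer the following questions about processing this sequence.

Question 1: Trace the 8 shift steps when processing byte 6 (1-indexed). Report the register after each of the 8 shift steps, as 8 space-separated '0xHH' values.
Answer: 0x2F 0x5E 0xBC 0x7F 0xFE 0xFB 0xF1 0xE5

Derivation:
After byte 1 (0xED): reg=0xD2
After byte 2 (0x8F): reg=0x94
After byte 3 (0x8B): reg=0x5D
After byte 4 (0x87): reg=0x08
After byte 5 (0x99): reg=0xFE
Register before byte 6: 0xFE
After XOR with byte 0x6A: 0x94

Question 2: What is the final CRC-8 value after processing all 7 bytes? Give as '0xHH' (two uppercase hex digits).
After byte 1 (0xED): reg=0xD2
After byte 2 (0x8F): reg=0x94
After byte 3 (0x8B): reg=0x5D
After byte 4 (0x87): reg=0x08
After byte 5 (0x99): reg=0xFE
After byte 6 (0x6A): reg=0xE5
After byte 7 (0x77): reg=0xF7

Answer: 0xF7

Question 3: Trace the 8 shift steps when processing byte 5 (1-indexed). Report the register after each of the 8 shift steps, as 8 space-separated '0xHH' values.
Answer: 0x25 0x4A 0x94 0x2F 0x5E 0xBC 0x7F 0xFE

Derivation:
After byte 1 (0xED): reg=0xD2
After byte 2 (0x8F): reg=0x94
After byte 3 (0x8B): reg=0x5D
After byte 4 (0x87): reg=0x08
Register before byte 5: 0x08
After XOR with byte 0x99: 0x91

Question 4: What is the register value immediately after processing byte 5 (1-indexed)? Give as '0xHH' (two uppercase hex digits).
After byte 1 (0xED): reg=0xD2
After byte 2 (0x8F): reg=0x94
After byte 3 (0x8B): reg=0x5D
After byte 4 (0x87): reg=0x08
After byte 5 (0x99): reg=0xFE

Answer: 0xFE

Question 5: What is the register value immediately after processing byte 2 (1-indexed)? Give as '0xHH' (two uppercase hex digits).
Answer: 0x94

Derivation:
After byte 1 (0xED): reg=0xD2
After byte 2 (0x8F): reg=0x94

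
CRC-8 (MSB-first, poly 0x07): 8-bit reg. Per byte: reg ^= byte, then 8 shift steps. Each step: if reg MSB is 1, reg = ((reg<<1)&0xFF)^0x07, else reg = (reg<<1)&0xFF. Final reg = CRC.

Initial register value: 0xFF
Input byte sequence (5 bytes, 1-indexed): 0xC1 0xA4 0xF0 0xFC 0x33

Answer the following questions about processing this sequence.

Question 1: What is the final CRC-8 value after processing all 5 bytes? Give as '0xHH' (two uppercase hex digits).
After byte 1 (0xC1): reg=0xBA
After byte 2 (0xA4): reg=0x5A
After byte 3 (0xF0): reg=0x5F
After byte 4 (0xFC): reg=0x60
After byte 5 (0x33): reg=0xBE

Answer: 0xBE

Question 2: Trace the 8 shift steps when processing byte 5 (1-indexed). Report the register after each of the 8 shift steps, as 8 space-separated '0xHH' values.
Answer: 0xA6 0x4B 0x96 0x2B 0x56 0xAC 0x5F 0xBE

Derivation:
After byte 1 (0xC1): reg=0xBA
After byte 2 (0xA4): reg=0x5A
After byte 3 (0xF0): reg=0x5F
After byte 4 (0xFC): reg=0x60
Register before byte 5: 0x60
After XOR with byte 0x33: 0x53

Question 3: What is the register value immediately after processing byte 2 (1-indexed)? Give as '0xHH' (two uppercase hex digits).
Answer: 0x5A

Derivation:
After byte 1 (0xC1): reg=0xBA
After byte 2 (0xA4): reg=0x5A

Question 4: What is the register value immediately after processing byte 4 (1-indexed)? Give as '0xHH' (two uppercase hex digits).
Answer: 0x60

Derivation:
After byte 1 (0xC1): reg=0xBA
After byte 2 (0xA4): reg=0x5A
After byte 3 (0xF0): reg=0x5F
After byte 4 (0xFC): reg=0x60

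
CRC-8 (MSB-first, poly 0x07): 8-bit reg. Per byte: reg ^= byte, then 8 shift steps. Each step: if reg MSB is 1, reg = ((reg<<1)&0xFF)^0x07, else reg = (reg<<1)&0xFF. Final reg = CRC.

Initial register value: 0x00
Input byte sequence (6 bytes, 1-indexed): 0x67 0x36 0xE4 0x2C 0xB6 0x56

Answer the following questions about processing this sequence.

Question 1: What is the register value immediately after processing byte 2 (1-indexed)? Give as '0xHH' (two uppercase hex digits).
After byte 1 (0x67): reg=0x32
After byte 2 (0x36): reg=0x1C

Answer: 0x1C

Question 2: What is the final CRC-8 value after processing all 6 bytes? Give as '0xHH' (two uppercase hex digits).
After byte 1 (0x67): reg=0x32
After byte 2 (0x36): reg=0x1C
After byte 3 (0xE4): reg=0xE6
After byte 4 (0x2C): reg=0x78
After byte 5 (0xB6): reg=0x64
After byte 6 (0x56): reg=0x9E

Answer: 0x9E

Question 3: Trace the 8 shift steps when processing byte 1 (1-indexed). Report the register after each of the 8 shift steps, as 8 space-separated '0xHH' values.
Register before byte 1: 0x00
After XOR with byte 0x67: 0x67

Answer: 0xCE 0x9B 0x31 0x62 0xC4 0x8F 0x19 0x32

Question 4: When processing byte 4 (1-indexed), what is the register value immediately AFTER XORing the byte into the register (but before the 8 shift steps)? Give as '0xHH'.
Answer: 0xCA

Derivation:
Register before byte 4: 0xE6
Byte 4: 0x2C
0xE6 XOR 0x2C = 0xCA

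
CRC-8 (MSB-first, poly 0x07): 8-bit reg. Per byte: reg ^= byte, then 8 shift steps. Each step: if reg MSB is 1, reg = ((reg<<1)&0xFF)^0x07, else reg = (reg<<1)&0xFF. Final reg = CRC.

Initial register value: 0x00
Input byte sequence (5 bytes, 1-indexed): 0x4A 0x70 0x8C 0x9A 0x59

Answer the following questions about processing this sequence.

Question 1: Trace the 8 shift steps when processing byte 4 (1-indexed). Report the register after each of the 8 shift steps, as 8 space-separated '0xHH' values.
Answer: 0x2F 0x5E 0xBC 0x7F 0xFE 0xFB 0xF1 0xE5

Derivation:
After byte 1 (0x4A): reg=0xF1
After byte 2 (0x70): reg=0x8E
After byte 3 (0x8C): reg=0x0E
Register before byte 4: 0x0E
After XOR with byte 0x9A: 0x94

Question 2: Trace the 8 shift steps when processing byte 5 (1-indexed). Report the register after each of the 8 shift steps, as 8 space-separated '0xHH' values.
Answer: 0x7F 0xFE 0xFB 0xF1 0xE5 0xCD 0x9D 0x3D

Derivation:
After byte 1 (0x4A): reg=0xF1
After byte 2 (0x70): reg=0x8E
After byte 3 (0x8C): reg=0x0E
After byte 4 (0x9A): reg=0xE5
Register before byte 5: 0xE5
After XOR with byte 0x59: 0xBC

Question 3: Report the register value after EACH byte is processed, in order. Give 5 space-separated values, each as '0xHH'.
0xF1 0x8E 0x0E 0xE5 0x3D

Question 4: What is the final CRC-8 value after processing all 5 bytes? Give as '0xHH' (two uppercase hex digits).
After byte 1 (0x4A): reg=0xF1
After byte 2 (0x70): reg=0x8E
After byte 3 (0x8C): reg=0x0E
After byte 4 (0x9A): reg=0xE5
After byte 5 (0x59): reg=0x3D

Answer: 0x3D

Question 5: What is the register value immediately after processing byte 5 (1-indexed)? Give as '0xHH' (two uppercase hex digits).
After byte 1 (0x4A): reg=0xF1
After byte 2 (0x70): reg=0x8E
After byte 3 (0x8C): reg=0x0E
After byte 4 (0x9A): reg=0xE5
After byte 5 (0x59): reg=0x3D

Answer: 0x3D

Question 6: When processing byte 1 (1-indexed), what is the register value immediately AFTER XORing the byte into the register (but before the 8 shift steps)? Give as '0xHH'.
Register before byte 1: 0x00
Byte 1: 0x4A
0x00 XOR 0x4A = 0x4A

Answer: 0x4A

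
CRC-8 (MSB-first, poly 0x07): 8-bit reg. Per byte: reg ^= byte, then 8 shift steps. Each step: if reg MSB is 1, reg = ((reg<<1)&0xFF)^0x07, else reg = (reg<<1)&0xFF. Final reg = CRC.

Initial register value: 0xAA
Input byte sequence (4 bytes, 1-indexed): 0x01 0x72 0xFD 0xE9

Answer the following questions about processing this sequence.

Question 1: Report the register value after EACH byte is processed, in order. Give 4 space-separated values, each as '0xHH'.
0x58 0xD6 0xD1 0xA8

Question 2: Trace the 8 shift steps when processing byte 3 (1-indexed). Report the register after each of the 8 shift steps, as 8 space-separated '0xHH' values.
Answer: 0x56 0xAC 0x5F 0xBE 0x7B 0xF6 0xEB 0xD1

Derivation:
After byte 1 (0x01): reg=0x58
After byte 2 (0x72): reg=0xD6
Register before byte 3: 0xD6
After XOR with byte 0xFD: 0x2B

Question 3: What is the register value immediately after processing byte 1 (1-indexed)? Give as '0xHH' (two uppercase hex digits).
Answer: 0x58

Derivation:
After byte 1 (0x01): reg=0x58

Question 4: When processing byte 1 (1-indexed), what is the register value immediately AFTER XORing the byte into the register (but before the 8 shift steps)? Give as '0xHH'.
Register before byte 1: 0xAA
Byte 1: 0x01
0xAA XOR 0x01 = 0xAB

Answer: 0xAB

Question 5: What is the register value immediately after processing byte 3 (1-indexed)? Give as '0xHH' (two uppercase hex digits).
After byte 1 (0x01): reg=0x58
After byte 2 (0x72): reg=0xD6
After byte 3 (0xFD): reg=0xD1

Answer: 0xD1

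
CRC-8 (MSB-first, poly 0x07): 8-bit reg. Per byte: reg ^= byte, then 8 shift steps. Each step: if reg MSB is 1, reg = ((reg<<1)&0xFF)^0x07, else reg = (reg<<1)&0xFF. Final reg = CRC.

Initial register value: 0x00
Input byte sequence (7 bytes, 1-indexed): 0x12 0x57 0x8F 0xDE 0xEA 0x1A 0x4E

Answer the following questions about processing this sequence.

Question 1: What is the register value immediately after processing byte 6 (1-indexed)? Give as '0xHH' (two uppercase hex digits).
Answer: 0x78

Derivation:
After byte 1 (0x12): reg=0x7E
After byte 2 (0x57): reg=0xDF
After byte 3 (0x8F): reg=0xB7
After byte 4 (0xDE): reg=0x18
After byte 5 (0xEA): reg=0xD0
After byte 6 (0x1A): reg=0x78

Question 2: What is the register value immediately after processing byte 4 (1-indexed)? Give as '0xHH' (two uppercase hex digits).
After byte 1 (0x12): reg=0x7E
After byte 2 (0x57): reg=0xDF
After byte 3 (0x8F): reg=0xB7
After byte 4 (0xDE): reg=0x18

Answer: 0x18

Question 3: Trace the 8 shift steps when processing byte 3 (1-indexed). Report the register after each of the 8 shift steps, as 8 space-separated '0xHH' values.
Answer: 0xA0 0x47 0x8E 0x1B 0x36 0x6C 0xD8 0xB7

Derivation:
After byte 1 (0x12): reg=0x7E
After byte 2 (0x57): reg=0xDF
Register before byte 3: 0xDF
After XOR with byte 0x8F: 0x50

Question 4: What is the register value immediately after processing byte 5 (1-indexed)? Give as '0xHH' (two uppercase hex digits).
Answer: 0xD0

Derivation:
After byte 1 (0x12): reg=0x7E
After byte 2 (0x57): reg=0xDF
After byte 3 (0x8F): reg=0xB7
After byte 4 (0xDE): reg=0x18
After byte 5 (0xEA): reg=0xD0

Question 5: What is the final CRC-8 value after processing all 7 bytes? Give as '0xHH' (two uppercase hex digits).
Answer: 0x82

Derivation:
After byte 1 (0x12): reg=0x7E
After byte 2 (0x57): reg=0xDF
After byte 3 (0x8F): reg=0xB7
After byte 4 (0xDE): reg=0x18
After byte 5 (0xEA): reg=0xD0
After byte 6 (0x1A): reg=0x78
After byte 7 (0x4E): reg=0x82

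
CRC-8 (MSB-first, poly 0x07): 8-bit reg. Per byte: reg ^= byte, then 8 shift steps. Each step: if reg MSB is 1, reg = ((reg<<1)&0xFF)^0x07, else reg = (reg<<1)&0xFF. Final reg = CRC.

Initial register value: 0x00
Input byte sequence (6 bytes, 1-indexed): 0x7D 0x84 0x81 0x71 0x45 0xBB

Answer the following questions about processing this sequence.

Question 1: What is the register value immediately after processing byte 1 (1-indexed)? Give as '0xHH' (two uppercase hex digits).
After byte 1 (0x7D): reg=0x74

Answer: 0x74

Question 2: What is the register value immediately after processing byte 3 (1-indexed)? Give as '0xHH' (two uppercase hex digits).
After byte 1 (0x7D): reg=0x74
After byte 2 (0x84): reg=0xDE
After byte 3 (0x81): reg=0x9A

Answer: 0x9A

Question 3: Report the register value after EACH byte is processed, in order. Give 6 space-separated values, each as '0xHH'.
0x74 0xDE 0x9A 0x9F 0x08 0x10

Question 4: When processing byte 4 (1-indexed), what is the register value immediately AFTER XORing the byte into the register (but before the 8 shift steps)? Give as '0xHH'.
Answer: 0xEB

Derivation:
Register before byte 4: 0x9A
Byte 4: 0x71
0x9A XOR 0x71 = 0xEB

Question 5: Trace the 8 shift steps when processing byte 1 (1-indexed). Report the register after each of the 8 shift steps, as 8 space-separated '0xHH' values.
Register before byte 1: 0x00
After XOR with byte 0x7D: 0x7D

Answer: 0xFA 0xF3 0xE1 0xC5 0x8D 0x1D 0x3A 0x74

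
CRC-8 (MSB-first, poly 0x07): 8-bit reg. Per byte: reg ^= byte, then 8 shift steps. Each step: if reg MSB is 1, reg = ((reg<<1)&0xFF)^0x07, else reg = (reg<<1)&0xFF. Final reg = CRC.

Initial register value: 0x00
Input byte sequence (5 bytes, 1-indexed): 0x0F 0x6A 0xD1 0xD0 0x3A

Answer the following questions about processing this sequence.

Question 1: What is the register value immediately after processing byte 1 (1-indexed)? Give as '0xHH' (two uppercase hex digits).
Answer: 0x2D

Derivation:
After byte 1 (0x0F): reg=0x2D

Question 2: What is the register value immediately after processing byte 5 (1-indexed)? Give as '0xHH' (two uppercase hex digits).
After byte 1 (0x0F): reg=0x2D
After byte 2 (0x6A): reg=0xD2
After byte 3 (0xD1): reg=0x09
After byte 4 (0xD0): reg=0x01
After byte 5 (0x3A): reg=0xA1

Answer: 0xA1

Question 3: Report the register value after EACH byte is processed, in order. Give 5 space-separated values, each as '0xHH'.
0x2D 0xD2 0x09 0x01 0xA1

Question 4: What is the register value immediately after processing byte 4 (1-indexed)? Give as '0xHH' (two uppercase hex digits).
Answer: 0x01

Derivation:
After byte 1 (0x0F): reg=0x2D
After byte 2 (0x6A): reg=0xD2
After byte 3 (0xD1): reg=0x09
After byte 4 (0xD0): reg=0x01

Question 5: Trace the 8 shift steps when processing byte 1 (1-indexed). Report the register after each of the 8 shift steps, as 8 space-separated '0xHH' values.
Register before byte 1: 0x00
After XOR with byte 0x0F: 0x0F

Answer: 0x1E 0x3C 0x78 0xF0 0xE7 0xC9 0x95 0x2D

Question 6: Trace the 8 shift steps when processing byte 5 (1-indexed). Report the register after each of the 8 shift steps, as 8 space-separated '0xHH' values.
Answer: 0x76 0xEC 0xDF 0xB9 0x75 0xEA 0xD3 0xA1

Derivation:
After byte 1 (0x0F): reg=0x2D
After byte 2 (0x6A): reg=0xD2
After byte 3 (0xD1): reg=0x09
After byte 4 (0xD0): reg=0x01
Register before byte 5: 0x01
After XOR with byte 0x3A: 0x3B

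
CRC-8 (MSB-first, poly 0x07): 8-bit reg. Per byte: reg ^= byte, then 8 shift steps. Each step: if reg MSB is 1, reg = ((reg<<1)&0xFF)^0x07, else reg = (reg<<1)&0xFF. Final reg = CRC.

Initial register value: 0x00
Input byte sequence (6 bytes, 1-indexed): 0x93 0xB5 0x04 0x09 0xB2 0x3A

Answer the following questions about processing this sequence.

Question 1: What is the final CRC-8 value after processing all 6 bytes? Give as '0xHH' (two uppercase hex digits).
Answer: 0x84

Derivation:
After byte 1 (0x93): reg=0xF0
After byte 2 (0xB5): reg=0xDC
After byte 3 (0x04): reg=0x06
After byte 4 (0x09): reg=0x2D
After byte 5 (0xB2): reg=0xD4
After byte 6 (0x3A): reg=0x84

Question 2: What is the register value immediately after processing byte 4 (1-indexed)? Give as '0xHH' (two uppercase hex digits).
After byte 1 (0x93): reg=0xF0
After byte 2 (0xB5): reg=0xDC
After byte 3 (0x04): reg=0x06
After byte 4 (0x09): reg=0x2D

Answer: 0x2D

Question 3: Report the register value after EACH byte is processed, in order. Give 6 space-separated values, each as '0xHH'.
0xF0 0xDC 0x06 0x2D 0xD4 0x84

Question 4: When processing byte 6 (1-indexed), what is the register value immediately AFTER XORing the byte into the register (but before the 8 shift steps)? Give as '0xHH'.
Answer: 0xEE

Derivation:
Register before byte 6: 0xD4
Byte 6: 0x3A
0xD4 XOR 0x3A = 0xEE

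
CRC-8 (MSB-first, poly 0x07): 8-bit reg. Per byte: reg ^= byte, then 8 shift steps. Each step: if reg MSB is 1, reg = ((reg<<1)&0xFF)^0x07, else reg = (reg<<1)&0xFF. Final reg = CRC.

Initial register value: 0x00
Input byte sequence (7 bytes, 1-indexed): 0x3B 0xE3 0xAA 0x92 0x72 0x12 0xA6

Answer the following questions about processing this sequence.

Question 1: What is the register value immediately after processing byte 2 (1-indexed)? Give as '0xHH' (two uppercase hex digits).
Answer: 0xC9

Derivation:
After byte 1 (0x3B): reg=0xA1
After byte 2 (0xE3): reg=0xC9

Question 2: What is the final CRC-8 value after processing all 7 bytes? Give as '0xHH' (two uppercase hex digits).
After byte 1 (0x3B): reg=0xA1
After byte 2 (0xE3): reg=0xC9
After byte 3 (0xAA): reg=0x2E
After byte 4 (0x92): reg=0x3D
After byte 5 (0x72): reg=0xEA
After byte 6 (0x12): reg=0xE6
After byte 7 (0xA6): reg=0xC7

Answer: 0xC7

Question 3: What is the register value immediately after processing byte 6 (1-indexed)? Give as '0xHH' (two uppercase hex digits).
Answer: 0xE6

Derivation:
After byte 1 (0x3B): reg=0xA1
After byte 2 (0xE3): reg=0xC9
After byte 3 (0xAA): reg=0x2E
After byte 4 (0x92): reg=0x3D
After byte 5 (0x72): reg=0xEA
After byte 6 (0x12): reg=0xE6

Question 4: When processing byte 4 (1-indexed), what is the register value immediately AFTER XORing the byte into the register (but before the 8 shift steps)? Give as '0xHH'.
Register before byte 4: 0x2E
Byte 4: 0x92
0x2E XOR 0x92 = 0xBC

Answer: 0xBC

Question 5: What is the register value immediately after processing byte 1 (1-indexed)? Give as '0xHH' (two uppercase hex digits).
After byte 1 (0x3B): reg=0xA1

Answer: 0xA1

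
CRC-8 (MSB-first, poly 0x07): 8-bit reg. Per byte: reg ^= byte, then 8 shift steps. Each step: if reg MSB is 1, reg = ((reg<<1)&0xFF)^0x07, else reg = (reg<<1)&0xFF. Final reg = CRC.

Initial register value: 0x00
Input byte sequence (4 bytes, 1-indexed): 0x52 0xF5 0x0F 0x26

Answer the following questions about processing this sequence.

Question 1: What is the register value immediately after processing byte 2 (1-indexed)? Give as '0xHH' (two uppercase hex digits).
Answer: 0xE3

Derivation:
After byte 1 (0x52): reg=0xB9
After byte 2 (0xF5): reg=0xE3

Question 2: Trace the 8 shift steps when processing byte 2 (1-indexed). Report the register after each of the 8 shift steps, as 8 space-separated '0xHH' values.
After byte 1 (0x52): reg=0xB9
Register before byte 2: 0xB9
After XOR with byte 0xF5: 0x4C

Answer: 0x98 0x37 0x6E 0xDC 0xBF 0x79 0xF2 0xE3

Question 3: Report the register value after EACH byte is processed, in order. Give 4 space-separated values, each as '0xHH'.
0xB9 0xE3 0x8A 0x4D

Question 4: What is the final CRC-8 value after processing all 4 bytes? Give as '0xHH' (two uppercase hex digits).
Answer: 0x4D

Derivation:
After byte 1 (0x52): reg=0xB9
After byte 2 (0xF5): reg=0xE3
After byte 3 (0x0F): reg=0x8A
After byte 4 (0x26): reg=0x4D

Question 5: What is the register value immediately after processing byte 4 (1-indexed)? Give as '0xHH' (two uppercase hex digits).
After byte 1 (0x52): reg=0xB9
After byte 2 (0xF5): reg=0xE3
After byte 3 (0x0F): reg=0x8A
After byte 4 (0x26): reg=0x4D

Answer: 0x4D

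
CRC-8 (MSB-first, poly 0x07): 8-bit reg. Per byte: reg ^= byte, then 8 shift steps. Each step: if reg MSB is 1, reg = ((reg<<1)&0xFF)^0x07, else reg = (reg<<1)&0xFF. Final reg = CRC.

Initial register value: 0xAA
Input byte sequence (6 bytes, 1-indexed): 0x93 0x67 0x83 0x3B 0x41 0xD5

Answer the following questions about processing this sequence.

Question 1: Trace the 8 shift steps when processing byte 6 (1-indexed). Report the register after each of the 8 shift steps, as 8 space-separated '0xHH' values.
After byte 1 (0x93): reg=0xAF
After byte 2 (0x67): reg=0x76
After byte 3 (0x83): reg=0xC5
After byte 4 (0x3B): reg=0xF4
After byte 5 (0x41): reg=0x02
Register before byte 6: 0x02
After XOR with byte 0xD5: 0xD7

Answer: 0xA9 0x55 0xAA 0x53 0xA6 0x4B 0x96 0x2B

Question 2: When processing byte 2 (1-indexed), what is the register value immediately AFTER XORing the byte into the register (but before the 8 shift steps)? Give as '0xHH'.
Register before byte 2: 0xAF
Byte 2: 0x67
0xAF XOR 0x67 = 0xC8

Answer: 0xC8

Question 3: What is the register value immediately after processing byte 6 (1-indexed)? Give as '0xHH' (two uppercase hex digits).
After byte 1 (0x93): reg=0xAF
After byte 2 (0x67): reg=0x76
After byte 3 (0x83): reg=0xC5
After byte 4 (0x3B): reg=0xF4
After byte 5 (0x41): reg=0x02
After byte 6 (0xD5): reg=0x2B

Answer: 0x2B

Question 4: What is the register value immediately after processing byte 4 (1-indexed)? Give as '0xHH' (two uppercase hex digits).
Answer: 0xF4

Derivation:
After byte 1 (0x93): reg=0xAF
After byte 2 (0x67): reg=0x76
After byte 3 (0x83): reg=0xC5
After byte 4 (0x3B): reg=0xF4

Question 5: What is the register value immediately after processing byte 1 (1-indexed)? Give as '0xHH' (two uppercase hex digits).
After byte 1 (0x93): reg=0xAF

Answer: 0xAF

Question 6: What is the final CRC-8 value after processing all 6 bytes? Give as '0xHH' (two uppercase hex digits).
Answer: 0x2B

Derivation:
After byte 1 (0x93): reg=0xAF
After byte 2 (0x67): reg=0x76
After byte 3 (0x83): reg=0xC5
After byte 4 (0x3B): reg=0xF4
After byte 5 (0x41): reg=0x02
After byte 6 (0xD5): reg=0x2B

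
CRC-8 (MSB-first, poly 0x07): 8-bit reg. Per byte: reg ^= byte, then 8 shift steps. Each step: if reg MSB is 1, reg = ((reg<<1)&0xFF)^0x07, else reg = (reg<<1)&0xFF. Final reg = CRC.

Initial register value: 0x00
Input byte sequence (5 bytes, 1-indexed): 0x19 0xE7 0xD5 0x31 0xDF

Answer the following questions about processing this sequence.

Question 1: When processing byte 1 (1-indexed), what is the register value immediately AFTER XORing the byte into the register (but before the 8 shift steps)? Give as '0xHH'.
Register before byte 1: 0x00
Byte 1: 0x19
0x00 XOR 0x19 = 0x19

Answer: 0x19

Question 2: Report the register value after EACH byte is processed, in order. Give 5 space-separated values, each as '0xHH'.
0x4F 0x51 0x95 0x75 0x5F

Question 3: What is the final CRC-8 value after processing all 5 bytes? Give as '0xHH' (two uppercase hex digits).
Answer: 0x5F

Derivation:
After byte 1 (0x19): reg=0x4F
After byte 2 (0xE7): reg=0x51
After byte 3 (0xD5): reg=0x95
After byte 4 (0x31): reg=0x75
After byte 5 (0xDF): reg=0x5F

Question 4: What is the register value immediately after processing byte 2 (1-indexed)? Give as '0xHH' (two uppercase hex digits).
After byte 1 (0x19): reg=0x4F
After byte 2 (0xE7): reg=0x51

Answer: 0x51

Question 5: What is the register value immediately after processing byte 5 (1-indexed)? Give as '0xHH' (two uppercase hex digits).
After byte 1 (0x19): reg=0x4F
After byte 2 (0xE7): reg=0x51
After byte 3 (0xD5): reg=0x95
After byte 4 (0x31): reg=0x75
After byte 5 (0xDF): reg=0x5F

Answer: 0x5F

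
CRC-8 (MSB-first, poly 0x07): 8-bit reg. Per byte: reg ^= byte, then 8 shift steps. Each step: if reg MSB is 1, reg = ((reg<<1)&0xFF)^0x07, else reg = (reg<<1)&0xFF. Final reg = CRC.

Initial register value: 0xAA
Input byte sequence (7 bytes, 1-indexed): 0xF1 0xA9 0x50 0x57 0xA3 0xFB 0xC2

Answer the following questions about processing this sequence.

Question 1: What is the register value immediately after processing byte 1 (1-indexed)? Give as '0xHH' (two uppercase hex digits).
After byte 1 (0xF1): reg=0x86

Answer: 0x86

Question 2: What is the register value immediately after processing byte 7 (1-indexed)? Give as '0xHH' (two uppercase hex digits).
After byte 1 (0xF1): reg=0x86
After byte 2 (0xA9): reg=0xCD
After byte 3 (0x50): reg=0xDA
After byte 4 (0x57): reg=0xAA
After byte 5 (0xA3): reg=0x3F
After byte 6 (0xFB): reg=0x52
After byte 7 (0xC2): reg=0xF9

Answer: 0xF9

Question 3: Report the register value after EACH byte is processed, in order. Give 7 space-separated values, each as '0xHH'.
0x86 0xCD 0xDA 0xAA 0x3F 0x52 0xF9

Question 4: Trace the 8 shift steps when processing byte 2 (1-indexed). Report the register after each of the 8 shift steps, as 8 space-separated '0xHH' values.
Answer: 0x5E 0xBC 0x7F 0xFE 0xFB 0xF1 0xE5 0xCD

Derivation:
After byte 1 (0xF1): reg=0x86
Register before byte 2: 0x86
After XOR with byte 0xA9: 0x2F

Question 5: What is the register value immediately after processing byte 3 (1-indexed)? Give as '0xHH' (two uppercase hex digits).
Answer: 0xDA

Derivation:
After byte 1 (0xF1): reg=0x86
After byte 2 (0xA9): reg=0xCD
After byte 3 (0x50): reg=0xDA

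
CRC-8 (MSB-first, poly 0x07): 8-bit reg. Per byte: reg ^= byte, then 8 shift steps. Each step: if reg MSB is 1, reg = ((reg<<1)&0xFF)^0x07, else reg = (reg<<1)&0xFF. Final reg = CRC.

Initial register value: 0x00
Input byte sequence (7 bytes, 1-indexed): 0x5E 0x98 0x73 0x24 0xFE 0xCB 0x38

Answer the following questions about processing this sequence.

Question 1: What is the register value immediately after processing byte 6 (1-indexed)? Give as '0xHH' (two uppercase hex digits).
Answer: 0xB0

Derivation:
After byte 1 (0x5E): reg=0x9D
After byte 2 (0x98): reg=0x1B
After byte 3 (0x73): reg=0x1F
After byte 4 (0x24): reg=0xA1
After byte 5 (0xFE): reg=0x9A
After byte 6 (0xCB): reg=0xB0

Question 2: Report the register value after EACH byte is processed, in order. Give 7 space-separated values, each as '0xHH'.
0x9D 0x1B 0x1F 0xA1 0x9A 0xB0 0xB1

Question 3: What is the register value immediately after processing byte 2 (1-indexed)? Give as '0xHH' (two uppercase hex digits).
After byte 1 (0x5E): reg=0x9D
After byte 2 (0x98): reg=0x1B

Answer: 0x1B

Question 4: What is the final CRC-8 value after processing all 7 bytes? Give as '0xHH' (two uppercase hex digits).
After byte 1 (0x5E): reg=0x9D
After byte 2 (0x98): reg=0x1B
After byte 3 (0x73): reg=0x1F
After byte 4 (0x24): reg=0xA1
After byte 5 (0xFE): reg=0x9A
After byte 6 (0xCB): reg=0xB0
After byte 7 (0x38): reg=0xB1

Answer: 0xB1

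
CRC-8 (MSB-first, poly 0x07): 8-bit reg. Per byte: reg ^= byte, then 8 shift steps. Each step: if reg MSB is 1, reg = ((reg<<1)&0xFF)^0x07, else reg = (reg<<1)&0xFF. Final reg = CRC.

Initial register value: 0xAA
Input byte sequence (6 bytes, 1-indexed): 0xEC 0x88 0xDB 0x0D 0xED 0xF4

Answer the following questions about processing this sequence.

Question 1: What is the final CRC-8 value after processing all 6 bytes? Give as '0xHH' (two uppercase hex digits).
After byte 1 (0xEC): reg=0xD5
After byte 2 (0x88): reg=0x94
After byte 3 (0xDB): reg=0xEA
After byte 4 (0x0D): reg=0xBB
After byte 5 (0xED): reg=0xA5
After byte 6 (0xF4): reg=0xB0

Answer: 0xB0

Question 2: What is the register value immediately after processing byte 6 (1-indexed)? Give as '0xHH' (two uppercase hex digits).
Answer: 0xB0

Derivation:
After byte 1 (0xEC): reg=0xD5
After byte 2 (0x88): reg=0x94
After byte 3 (0xDB): reg=0xEA
After byte 4 (0x0D): reg=0xBB
After byte 5 (0xED): reg=0xA5
After byte 6 (0xF4): reg=0xB0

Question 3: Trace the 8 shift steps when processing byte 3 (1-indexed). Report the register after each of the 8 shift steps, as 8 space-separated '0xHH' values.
After byte 1 (0xEC): reg=0xD5
After byte 2 (0x88): reg=0x94
Register before byte 3: 0x94
After XOR with byte 0xDB: 0x4F

Answer: 0x9E 0x3B 0x76 0xEC 0xDF 0xB9 0x75 0xEA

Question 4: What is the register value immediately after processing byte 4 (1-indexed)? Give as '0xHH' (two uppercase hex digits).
Answer: 0xBB

Derivation:
After byte 1 (0xEC): reg=0xD5
After byte 2 (0x88): reg=0x94
After byte 3 (0xDB): reg=0xEA
After byte 4 (0x0D): reg=0xBB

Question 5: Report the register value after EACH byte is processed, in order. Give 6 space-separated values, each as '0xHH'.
0xD5 0x94 0xEA 0xBB 0xA5 0xB0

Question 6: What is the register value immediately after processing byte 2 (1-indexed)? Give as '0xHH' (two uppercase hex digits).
Answer: 0x94

Derivation:
After byte 1 (0xEC): reg=0xD5
After byte 2 (0x88): reg=0x94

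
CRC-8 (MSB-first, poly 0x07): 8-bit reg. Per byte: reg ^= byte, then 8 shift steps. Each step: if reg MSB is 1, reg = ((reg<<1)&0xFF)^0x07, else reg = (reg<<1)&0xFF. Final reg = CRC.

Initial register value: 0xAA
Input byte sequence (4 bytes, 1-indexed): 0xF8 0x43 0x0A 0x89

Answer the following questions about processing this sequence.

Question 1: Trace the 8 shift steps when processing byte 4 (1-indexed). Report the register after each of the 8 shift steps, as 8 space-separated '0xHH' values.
After byte 1 (0xF8): reg=0xB9
After byte 2 (0x43): reg=0xE8
After byte 3 (0x0A): reg=0xA0
Register before byte 4: 0xA0
After XOR with byte 0x89: 0x29

Answer: 0x52 0xA4 0x4F 0x9E 0x3B 0x76 0xEC 0xDF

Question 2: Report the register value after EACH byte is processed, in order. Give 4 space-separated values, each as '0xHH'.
0xB9 0xE8 0xA0 0xDF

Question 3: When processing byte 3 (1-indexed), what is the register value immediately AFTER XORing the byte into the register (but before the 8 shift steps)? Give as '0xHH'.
Register before byte 3: 0xE8
Byte 3: 0x0A
0xE8 XOR 0x0A = 0xE2

Answer: 0xE2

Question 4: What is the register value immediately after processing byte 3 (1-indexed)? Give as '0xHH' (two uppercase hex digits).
Answer: 0xA0

Derivation:
After byte 1 (0xF8): reg=0xB9
After byte 2 (0x43): reg=0xE8
After byte 3 (0x0A): reg=0xA0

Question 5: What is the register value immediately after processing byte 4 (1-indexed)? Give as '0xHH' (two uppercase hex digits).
Answer: 0xDF

Derivation:
After byte 1 (0xF8): reg=0xB9
After byte 2 (0x43): reg=0xE8
After byte 3 (0x0A): reg=0xA0
After byte 4 (0x89): reg=0xDF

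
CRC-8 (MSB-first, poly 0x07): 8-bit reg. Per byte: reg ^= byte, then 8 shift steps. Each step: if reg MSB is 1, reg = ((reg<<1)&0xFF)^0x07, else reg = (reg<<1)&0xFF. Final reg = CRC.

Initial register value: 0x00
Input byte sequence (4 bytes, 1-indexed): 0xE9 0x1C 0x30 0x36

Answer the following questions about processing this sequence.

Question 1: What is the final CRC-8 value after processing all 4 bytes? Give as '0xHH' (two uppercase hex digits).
Answer: 0xE1

Derivation:
After byte 1 (0xE9): reg=0x91
After byte 2 (0x1C): reg=0xAA
After byte 3 (0x30): reg=0xCF
After byte 4 (0x36): reg=0xE1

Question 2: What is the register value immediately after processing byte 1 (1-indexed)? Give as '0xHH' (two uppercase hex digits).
Answer: 0x91

Derivation:
After byte 1 (0xE9): reg=0x91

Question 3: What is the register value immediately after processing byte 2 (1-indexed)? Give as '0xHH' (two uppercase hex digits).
After byte 1 (0xE9): reg=0x91
After byte 2 (0x1C): reg=0xAA

Answer: 0xAA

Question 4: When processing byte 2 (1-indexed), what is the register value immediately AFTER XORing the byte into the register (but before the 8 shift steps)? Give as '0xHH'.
Answer: 0x8D

Derivation:
Register before byte 2: 0x91
Byte 2: 0x1C
0x91 XOR 0x1C = 0x8D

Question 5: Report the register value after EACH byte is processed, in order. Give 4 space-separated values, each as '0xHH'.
0x91 0xAA 0xCF 0xE1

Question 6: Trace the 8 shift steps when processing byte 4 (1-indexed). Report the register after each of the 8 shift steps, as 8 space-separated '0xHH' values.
After byte 1 (0xE9): reg=0x91
After byte 2 (0x1C): reg=0xAA
After byte 3 (0x30): reg=0xCF
Register before byte 4: 0xCF
After XOR with byte 0x36: 0xF9

Answer: 0xF5 0xED 0xDD 0xBD 0x7D 0xFA 0xF3 0xE1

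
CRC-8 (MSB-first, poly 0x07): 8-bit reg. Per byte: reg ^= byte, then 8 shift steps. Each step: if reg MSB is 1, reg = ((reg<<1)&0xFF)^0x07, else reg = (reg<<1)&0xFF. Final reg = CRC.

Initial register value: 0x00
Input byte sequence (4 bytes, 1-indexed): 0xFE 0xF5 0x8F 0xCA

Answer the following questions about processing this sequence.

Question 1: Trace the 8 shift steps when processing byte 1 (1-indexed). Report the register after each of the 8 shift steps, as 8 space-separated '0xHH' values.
Answer: 0xFB 0xF1 0xE5 0xCD 0x9D 0x3D 0x7A 0xF4

Derivation:
Register before byte 1: 0x00
After XOR with byte 0xFE: 0xFE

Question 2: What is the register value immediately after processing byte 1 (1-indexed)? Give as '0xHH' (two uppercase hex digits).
Answer: 0xF4

Derivation:
After byte 1 (0xFE): reg=0xF4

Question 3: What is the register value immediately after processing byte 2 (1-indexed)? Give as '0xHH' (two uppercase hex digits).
After byte 1 (0xFE): reg=0xF4
After byte 2 (0xF5): reg=0x07

Answer: 0x07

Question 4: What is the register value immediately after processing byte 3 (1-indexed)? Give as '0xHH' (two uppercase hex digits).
After byte 1 (0xFE): reg=0xF4
After byte 2 (0xF5): reg=0x07
After byte 3 (0x8F): reg=0xB1

Answer: 0xB1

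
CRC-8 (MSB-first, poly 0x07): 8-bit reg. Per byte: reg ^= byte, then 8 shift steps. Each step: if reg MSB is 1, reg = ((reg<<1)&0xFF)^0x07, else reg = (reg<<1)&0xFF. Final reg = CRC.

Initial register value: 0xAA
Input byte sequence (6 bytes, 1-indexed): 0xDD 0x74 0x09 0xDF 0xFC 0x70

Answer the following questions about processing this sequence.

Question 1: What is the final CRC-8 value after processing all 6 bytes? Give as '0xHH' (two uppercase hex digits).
Answer: 0x6C

Derivation:
After byte 1 (0xDD): reg=0x42
After byte 2 (0x74): reg=0x82
After byte 3 (0x09): reg=0xB8
After byte 4 (0xDF): reg=0x32
After byte 5 (0xFC): reg=0x64
After byte 6 (0x70): reg=0x6C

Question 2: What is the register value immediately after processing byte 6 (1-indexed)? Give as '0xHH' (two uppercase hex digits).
Answer: 0x6C

Derivation:
After byte 1 (0xDD): reg=0x42
After byte 2 (0x74): reg=0x82
After byte 3 (0x09): reg=0xB8
After byte 4 (0xDF): reg=0x32
After byte 5 (0xFC): reg=0x64
After byte 6 (0x70): reg=0x6C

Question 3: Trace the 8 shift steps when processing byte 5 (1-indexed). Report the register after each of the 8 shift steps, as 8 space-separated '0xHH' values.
Answer: 0x9B 0x31 0x62 0xC4 0x8F 0x19 0x32 0x64

Derivation:
After byte 1 (0xDD): reg=0x42
After byte 2 (0x74): reg=0x82
After byte 3 (0x09): reg=0xB8
After byte 4 (0xDF): reg=0x32
Register before byte 5: 0x32
After XOR with byte 0xFC: 0xCE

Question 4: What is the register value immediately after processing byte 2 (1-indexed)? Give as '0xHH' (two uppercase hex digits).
After byte 1 (0xDD): reg=0x42
After byte 2 (0x74): reg=0x82

Answer: 0x82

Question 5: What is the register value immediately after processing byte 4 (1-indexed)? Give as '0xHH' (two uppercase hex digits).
Answer: 0x32

Derivation:
After byte 1 (0xDD): reg=0x42
After byte 2 (0x74): reg=0x82
After byte 3 (0x09): reg=0xB8
After byte 4 (0xDF): reg=0x32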